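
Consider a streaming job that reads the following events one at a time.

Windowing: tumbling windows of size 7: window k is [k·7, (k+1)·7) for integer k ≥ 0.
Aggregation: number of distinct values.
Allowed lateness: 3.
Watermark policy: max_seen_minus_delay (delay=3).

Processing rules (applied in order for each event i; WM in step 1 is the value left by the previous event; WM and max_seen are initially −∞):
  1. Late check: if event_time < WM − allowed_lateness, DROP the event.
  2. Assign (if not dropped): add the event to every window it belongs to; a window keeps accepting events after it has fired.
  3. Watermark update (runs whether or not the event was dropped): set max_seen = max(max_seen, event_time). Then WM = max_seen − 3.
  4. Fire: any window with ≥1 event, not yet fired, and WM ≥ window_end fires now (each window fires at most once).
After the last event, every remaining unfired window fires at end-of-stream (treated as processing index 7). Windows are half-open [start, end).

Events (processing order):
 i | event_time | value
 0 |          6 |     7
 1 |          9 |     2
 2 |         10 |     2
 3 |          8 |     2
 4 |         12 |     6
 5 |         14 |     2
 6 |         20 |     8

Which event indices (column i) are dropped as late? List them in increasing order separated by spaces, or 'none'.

i=0 t=6 v=7: → [0,7); WM=3
i=1 t=9 v=2: → [7,14); WM=6
i=2 t=10 v=2: → [7,14); WM=7; [0,7) fires=1
i=3 t=8 v=2: → [7,14); WM=7
i=4 t=12 v=6: → [7,14); WM=9
i=5 t=14 v=2: → [14,21); WM=11
i=6 t=20 v=8: → [14,21); WM=17; [7,14) fires=2

none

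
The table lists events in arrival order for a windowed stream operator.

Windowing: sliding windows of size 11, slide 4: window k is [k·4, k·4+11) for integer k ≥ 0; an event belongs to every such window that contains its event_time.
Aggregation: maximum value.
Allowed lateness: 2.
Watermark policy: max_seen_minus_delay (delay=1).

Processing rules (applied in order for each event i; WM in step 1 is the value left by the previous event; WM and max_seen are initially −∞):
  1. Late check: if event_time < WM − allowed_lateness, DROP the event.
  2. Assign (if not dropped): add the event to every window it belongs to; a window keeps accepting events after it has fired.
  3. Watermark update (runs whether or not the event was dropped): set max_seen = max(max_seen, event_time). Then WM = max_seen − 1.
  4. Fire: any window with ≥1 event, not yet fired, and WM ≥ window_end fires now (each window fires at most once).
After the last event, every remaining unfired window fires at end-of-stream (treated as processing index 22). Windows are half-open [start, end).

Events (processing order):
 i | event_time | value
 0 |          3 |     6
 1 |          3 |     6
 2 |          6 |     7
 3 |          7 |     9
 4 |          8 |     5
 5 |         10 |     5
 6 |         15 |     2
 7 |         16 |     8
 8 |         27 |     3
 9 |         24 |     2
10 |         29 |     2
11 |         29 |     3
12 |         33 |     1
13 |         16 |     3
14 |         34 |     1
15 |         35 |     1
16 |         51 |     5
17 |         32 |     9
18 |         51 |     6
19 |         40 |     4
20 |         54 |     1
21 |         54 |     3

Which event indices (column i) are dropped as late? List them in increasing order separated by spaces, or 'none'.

i=0 t=3 v=6: → [0,11); WM=2
i=1 t=3 v=6: → [0,11); WM=2
i=2 t=6 v=7: → [4,15),[0,11); WM=5
i=3 t=7 v=9: → [4,15),[0,11); WM=6
i=4 t=8 v=5: → [8,19),[4,15),[0,11); WM=7
i=5 t=10 v=5: → [8,19),[4,15),[0,11); WM=9
i=6 t=15 v=2: → [12,23),[8,19); WM=14; [0,11) fires=9
i=7 t=16 v=8: → [16,27),[12,23),[8,19); WM=15; [4,15) fires=9
i=8 t=27 v=3: → [24,35),[20,31); WM=26; [8,19) fires=8 [12,23) fires=8
i=9 t=24 v=2: → [24,35),[20,31),[16,27); WM=26
i=10 t=29 v=2: → [28,39),[24,35),[20,31); WM=28; [16,27) fires=8
i=11 t=29 v=3: → [28,39),[24,35),[20,31); WM=28
i=12 t=33 v=1: → [32,43),[28,39),[24,35); WM=32; [20,31) fires=3
i=13 t=16 v=3: DROP (t<32-2); WM=32
i=14 t=34 v=1: → [32,43),[28,39),[24,35); WM=33
i=15 t=35 v=1: → [32,43),[28,39); WM=34
i=16 t=51 v=5: → [48,59),[44,55); WM=50; [24,35) fires=3 [28,39) fires=3 [32,43) fires=1
i=17 t=32 v=9: DROP (t<50-2); WM=50
i=18 t=51 v=6: → [48,59),[44,55); WM=50
i=19 t=40 v=4: DROP (t<50-2); WM=50
i=20 t=54 v=1: → [52,63),[48,59),[44,55); WM=53
i=21 t=54 v=3: → [52,63),[48,59),[44,55); WM=53

13 17 19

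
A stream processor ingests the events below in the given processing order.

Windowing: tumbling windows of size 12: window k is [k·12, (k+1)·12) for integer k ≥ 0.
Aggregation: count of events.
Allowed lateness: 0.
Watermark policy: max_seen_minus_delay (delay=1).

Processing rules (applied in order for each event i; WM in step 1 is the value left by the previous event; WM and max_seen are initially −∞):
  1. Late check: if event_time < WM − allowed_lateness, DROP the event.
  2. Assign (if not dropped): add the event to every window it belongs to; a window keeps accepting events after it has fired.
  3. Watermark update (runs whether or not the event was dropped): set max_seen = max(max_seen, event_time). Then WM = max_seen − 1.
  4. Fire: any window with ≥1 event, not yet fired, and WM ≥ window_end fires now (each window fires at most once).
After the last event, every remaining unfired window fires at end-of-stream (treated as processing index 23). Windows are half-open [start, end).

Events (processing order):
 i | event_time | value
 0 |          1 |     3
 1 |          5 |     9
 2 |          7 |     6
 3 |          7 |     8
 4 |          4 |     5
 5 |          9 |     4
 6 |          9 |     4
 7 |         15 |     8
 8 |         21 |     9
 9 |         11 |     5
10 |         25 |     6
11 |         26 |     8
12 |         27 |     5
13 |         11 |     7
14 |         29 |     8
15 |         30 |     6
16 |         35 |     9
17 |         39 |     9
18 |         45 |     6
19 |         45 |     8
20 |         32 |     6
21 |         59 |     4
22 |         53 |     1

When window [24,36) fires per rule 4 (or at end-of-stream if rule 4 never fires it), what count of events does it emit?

6

i=0 t=1 v=3: → [0,12); WM=0
i=1 t=5 v=9: → [0,12); WM=4
i=2 t=7 v=6: → [0,12); WM=6
i=3 t=7 v=8: → [0,12); WM=6
i=4 t=4 v=5: DROP (t<6-0); WM=6
i=5 t=9 v=4: → [0,12); WM=8
i=6 t=9 v=4: → [0,12); WM=8
i=7 t=15 v=8: → [12,24); WM=14; [0,12) fires=6
i=8 t=21 v=9: → [12,24); WM=20
i=9 t=11 v=5: DROP (t<20-0); WM=20
i=10 t=25 v=6: → [24,36); WM=24; [12,24) fires=2
i=11 t=26 v=8: → [24,36); WM=25
i=12 t=27 v=5: → [24,36); WM=26
i=13 t=11 v=7: DROP (t<26-0); WM=26
i=14 t=29 v=8: → [24,36); WM=28
i=15 t=30 v=6: → [24,36); WM=29
i=16 t=35 v=9: → [24,36); WM=34
i=17 t=39 v=9: → [36,48); WM=38; [24,36) fires=6
i=18 t=45 v=6: → [36,48); WM=44
i=19 t=45 v=8: → [36,48); WM=44
i=20 t=32 v=6: DROP (t<44-0); WM=44
i=21 t=59 v=4: → [48,60); WM=58; [36,48) fires=3
i=22 t=53 v=1: DROP (t<58-0); WM=58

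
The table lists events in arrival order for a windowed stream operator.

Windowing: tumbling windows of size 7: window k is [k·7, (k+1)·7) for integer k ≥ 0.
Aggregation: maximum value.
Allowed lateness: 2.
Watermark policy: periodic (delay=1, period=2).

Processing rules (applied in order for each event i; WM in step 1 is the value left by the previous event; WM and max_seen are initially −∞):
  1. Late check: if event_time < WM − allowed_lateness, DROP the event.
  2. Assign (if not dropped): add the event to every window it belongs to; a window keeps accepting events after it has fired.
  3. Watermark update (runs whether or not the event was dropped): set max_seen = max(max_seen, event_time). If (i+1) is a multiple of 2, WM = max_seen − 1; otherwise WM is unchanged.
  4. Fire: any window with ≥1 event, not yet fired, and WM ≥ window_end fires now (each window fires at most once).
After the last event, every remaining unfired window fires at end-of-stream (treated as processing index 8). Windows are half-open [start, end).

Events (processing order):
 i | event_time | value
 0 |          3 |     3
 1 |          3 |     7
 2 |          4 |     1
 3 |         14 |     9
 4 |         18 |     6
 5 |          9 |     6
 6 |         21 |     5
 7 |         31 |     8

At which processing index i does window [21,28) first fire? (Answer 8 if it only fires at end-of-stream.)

i=0 t=3 v=3: → [0,7); WM=−∞
i=1 t=3 v=7: → [0,7); WM=2
i=2 t=4 v=1: → [0,7); WM=2
i=3 t=14 v=9: → [14,21); WM=13; [0,7) fires=7
i=4 t=18 v=6: → [14,21); WM=13
i=5 t=9 v=6: DROP (t<13-2); WM=17
i=6 t=21 v=5: → [21,28); WM=17
i=7 t=31 v=8: → [28,35); WM=30; [14,21) fires=9 [21,28) fires=5

7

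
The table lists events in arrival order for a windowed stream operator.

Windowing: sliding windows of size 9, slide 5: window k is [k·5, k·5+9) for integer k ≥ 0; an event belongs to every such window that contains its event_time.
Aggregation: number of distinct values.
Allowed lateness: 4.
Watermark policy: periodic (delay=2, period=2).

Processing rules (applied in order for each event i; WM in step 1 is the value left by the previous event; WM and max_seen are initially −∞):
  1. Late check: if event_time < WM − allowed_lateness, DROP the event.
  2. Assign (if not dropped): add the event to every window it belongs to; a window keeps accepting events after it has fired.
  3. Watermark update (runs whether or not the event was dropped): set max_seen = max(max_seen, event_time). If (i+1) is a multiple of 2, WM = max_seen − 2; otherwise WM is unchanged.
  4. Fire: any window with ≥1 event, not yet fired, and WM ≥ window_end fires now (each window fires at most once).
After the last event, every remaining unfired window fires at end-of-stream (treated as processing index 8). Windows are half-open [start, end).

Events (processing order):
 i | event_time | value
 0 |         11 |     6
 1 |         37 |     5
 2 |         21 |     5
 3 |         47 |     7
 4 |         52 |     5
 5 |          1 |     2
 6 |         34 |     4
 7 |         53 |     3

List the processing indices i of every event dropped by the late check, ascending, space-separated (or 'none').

2 5 6

i=0 t=11 v=6: → [10,19),[5,14); WM=−∞
i=1 t=37 v=5: → [35,44),[30,39); WM=35; [5,14) fires=1 [10,19) fires=1
i=2 t=21 v=5: DROP (t<35-4); WM=35
i=3 t=47 v=7: → [45,54),[40,49); WM=45; [30,39) fires=1 [35,44) fires=1
i=4 t=52 v=5: → [50,59),[45,54); WM=45
i=5 t=1 v=2: DROP (t<45-4); WM=50; [40,49) fires=1
i=6 t=34 v=4: DROP (t<50-4); WM=50
i=7 t=53 v=3: → [50,59),[45,54); WM=51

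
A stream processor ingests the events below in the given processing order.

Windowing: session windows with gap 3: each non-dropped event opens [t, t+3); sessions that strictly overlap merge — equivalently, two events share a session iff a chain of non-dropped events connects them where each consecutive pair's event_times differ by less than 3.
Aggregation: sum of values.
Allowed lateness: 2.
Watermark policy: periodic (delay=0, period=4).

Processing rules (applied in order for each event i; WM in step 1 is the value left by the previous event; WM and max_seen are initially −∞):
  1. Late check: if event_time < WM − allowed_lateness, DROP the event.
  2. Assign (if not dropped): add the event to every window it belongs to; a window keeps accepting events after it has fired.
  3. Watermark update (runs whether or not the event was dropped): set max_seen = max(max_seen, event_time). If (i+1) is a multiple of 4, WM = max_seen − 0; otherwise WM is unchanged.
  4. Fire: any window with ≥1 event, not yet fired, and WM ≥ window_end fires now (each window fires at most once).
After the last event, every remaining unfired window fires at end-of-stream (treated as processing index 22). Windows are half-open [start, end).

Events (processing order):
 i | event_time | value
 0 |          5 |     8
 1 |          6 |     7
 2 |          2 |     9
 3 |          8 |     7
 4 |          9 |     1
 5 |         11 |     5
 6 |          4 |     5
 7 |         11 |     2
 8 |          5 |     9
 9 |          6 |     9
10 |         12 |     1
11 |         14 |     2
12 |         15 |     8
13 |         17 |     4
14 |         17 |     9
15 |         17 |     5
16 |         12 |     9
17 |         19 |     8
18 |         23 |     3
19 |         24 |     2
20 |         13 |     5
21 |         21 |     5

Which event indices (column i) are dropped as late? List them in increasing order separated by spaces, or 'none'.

i=0 t=5 v=8: → [5,8); WM=−∞
i=1 t=6 v=7: → [5,9); WM=−∞
i=2 t=2 v=9: → [2,5); WM=−∞
i=3 t=8 v=7: → [5,11); WM=8
i=4 t=9 v=1: → [5,12); WM=8
i=5 t=11 v=5: → [5,14); WM=8
i=6 t=4 v=5: DROP (t<8-2); WM=8
i=7 t=11 v=2: → [5,14); WM=11
i=8 t=5 v=9: DROP (t<11-2); WM=11
i=9 t=6 v=9: DROP (t<11-2); WM=11
i=10 t=12 v=1: → [5,15); WM=11
i=11 t=14 v=2: → [5,17); WM=14
i=12 t=15 v=8: → [5,18); WM=14
i=13 t=17 v=4: → [5,20); WM=14
i=14 t=17 v=9: → [5,20); WM=14
i=15 t=17 v=5: → [5,20); WM=17
i=16 t=12 v=9: DROP (t<17-2); WM=17
i=17 t=19 v=8: → [5,22); WM=17
i=18 t=23 v=3: → [23,26); WM=17
i=19 t=24 v=2: → [23,27); WM=24
i=20 t=13 v=5: DROP (t<24-2); WM=24
i=21 t=21 v=5: DROP (t<24-2); WM=24

6 8 9 16 20 21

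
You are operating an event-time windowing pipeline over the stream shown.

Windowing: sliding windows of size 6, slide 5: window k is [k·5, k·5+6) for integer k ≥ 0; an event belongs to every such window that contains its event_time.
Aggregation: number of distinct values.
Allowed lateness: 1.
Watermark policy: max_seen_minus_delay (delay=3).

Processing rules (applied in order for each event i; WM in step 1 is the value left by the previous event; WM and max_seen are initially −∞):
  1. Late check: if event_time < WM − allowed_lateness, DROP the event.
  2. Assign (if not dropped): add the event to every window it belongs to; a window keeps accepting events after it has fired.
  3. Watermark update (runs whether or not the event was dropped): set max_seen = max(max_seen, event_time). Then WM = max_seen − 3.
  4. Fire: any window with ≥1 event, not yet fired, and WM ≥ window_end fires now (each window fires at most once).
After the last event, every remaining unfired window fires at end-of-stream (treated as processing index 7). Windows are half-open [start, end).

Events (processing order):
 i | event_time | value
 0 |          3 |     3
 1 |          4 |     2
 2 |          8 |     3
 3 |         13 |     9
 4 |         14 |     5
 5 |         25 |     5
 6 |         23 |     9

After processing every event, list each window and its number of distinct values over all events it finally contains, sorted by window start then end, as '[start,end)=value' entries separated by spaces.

i=0 t=3 v=3: → [0,6); WM=0
i=1 t=4 v=2: → [0,6); WM=1
i=2 t=8 v=3: → [5,11); WM=5
i=3 t=13 v=9: → [10,16); WM=10; [0,6) fires=2
i=4 t=14 v=5: → [10,16); WM=11; [5,11) fires=1
i=5 t=25 v=5: → [25,31),[20,26); WM=22; [10,16) fires=2
i=6 t=23 v=9: → [20,26); WM=22

[0,6)=2 [5,11)=1 [10,16)=2 [20,26)=2 [25,31)=1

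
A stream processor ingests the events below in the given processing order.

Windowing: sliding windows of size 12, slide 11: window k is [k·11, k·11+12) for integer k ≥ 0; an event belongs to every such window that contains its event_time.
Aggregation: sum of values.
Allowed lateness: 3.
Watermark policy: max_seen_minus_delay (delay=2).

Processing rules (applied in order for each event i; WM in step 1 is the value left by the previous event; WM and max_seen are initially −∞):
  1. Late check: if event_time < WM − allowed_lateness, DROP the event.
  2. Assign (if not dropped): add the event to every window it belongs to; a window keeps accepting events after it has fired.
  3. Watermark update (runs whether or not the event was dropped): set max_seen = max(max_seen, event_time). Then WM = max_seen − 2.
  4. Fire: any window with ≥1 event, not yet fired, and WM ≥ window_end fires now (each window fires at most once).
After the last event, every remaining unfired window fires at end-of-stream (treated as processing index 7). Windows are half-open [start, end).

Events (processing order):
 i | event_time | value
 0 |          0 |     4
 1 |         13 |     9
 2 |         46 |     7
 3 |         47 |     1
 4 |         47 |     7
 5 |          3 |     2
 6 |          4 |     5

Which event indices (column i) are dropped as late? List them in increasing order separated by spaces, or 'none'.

5 6

i=0 t=0 v=4: → [0,12); WM=-2
i=1 t=13 v=9: → [11,23); WM=11
i=2 t=46 v=7: → [44,56); WM=44; [0,12) fires=4 [11,23) fires=9
i=3 t=47 v=1: → [44,56); WM=45
i=4 t=47 v=7: → [44,56); WM=45
i=5 t=3 v=2: DROP (t<45-3); WM=45
i=6 t=4 v=5: DROP (t<45-3); WM=45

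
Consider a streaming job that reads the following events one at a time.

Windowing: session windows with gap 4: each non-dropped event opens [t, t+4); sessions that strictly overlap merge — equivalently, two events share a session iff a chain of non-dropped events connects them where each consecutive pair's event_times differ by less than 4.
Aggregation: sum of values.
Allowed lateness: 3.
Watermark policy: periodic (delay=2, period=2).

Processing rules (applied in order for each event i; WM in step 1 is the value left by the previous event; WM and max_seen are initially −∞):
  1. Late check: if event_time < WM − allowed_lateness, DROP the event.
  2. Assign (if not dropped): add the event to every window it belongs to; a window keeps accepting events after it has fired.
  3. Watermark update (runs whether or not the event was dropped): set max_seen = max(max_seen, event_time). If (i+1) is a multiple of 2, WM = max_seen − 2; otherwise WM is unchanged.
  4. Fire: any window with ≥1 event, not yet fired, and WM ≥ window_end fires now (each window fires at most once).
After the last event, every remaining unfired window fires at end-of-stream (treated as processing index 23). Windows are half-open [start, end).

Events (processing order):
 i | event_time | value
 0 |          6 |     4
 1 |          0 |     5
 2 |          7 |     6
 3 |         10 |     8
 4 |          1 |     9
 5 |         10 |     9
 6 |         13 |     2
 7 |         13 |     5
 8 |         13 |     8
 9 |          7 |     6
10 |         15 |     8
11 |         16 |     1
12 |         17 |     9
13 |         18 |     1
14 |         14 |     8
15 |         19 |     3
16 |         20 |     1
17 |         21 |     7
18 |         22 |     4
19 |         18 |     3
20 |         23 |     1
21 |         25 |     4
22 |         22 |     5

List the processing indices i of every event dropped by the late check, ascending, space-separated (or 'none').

i=0 t=6 v=4: → [6,10); WM=−∞
i=1 t=0 v=5: → [0,4); WM=4
i=2 t=7 v=6: → [6,11); WM=4
i=3 t=10 v=8: → [6,14); WM=8
i=4 t=1 v=9: DROP (t<8-3); WM=8
i=5 t=10 v=9: → [6,14); WM=8
i=6 t=13 v=2: → [6,17); WM=8
i=7 t=13 v=5: → [6,17); WM=11
i=8 t=13 v=8: → [6,17); WM=11
i=9 t=7 v=6: DROP (t<11-3); WM=11
i=10 t=15 v=8: → [6,19); WM=11
i=11 t=16 v=1: → [6,20); WM=14
i=12 t=17 v=9: → [6,21); WM=14
i=13 t=18 v=1: → [6,22); WM=16
i=14 t=14 v=8: → [6,22); WM=16
i=15 t=19 v=3: → [6,23); WM=17
i=16 t=20 v=1: → [6,24); WM=17
i=17 t=21 v=7: → [6,25); WM=19
i=18 t=22 v=4: → [6,26); WM=19
i=19 t=18 v=3: → [6,26); WM=20
i=20 t=23 v=1: → [6,27); WM=20
i=21 t=25 v=4: → [6,29); WM=23
i=22 t=22 v=5: → [6,29); WM=23

4 9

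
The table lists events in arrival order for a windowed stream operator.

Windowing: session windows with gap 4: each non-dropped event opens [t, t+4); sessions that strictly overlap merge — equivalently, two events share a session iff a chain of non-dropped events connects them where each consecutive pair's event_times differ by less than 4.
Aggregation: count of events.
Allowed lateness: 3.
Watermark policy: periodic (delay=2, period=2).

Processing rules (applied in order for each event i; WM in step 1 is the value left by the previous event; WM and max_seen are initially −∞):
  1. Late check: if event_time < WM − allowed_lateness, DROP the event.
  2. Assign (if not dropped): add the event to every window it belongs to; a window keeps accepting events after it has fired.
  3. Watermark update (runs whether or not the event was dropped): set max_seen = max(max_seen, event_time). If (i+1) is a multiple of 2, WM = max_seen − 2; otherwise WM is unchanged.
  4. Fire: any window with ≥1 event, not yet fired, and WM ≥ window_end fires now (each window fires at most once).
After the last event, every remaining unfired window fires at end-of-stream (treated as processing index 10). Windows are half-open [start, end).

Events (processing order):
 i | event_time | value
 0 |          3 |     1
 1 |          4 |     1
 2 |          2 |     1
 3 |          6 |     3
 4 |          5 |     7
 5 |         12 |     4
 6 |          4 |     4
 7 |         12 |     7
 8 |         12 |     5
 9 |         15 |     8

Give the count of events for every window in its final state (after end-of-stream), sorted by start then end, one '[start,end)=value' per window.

[2,10)=5 [12,19)=4

i=0 t=3 v=1: → [3,7); WM=−∞
i=1 t=4 v=1: → [3,8); WM=2
i=2 t=2 v=1: → [2,8); WM=2
i=3 t=6 v=3: → [2,10); WM=4
i=4 t=5 v=7: → [2,10); WM=4
i=5 t=12 v=4: → [12,16); WM=10
i=6 t=4 v=4: DROP (t<10-3); WM=10
i=7 t=12 v=7: → [12,16); WM=10
i=8 t=12 v=5: → [12,16); WM=10
i=9 t=15 v=8: → [12,19); WM=13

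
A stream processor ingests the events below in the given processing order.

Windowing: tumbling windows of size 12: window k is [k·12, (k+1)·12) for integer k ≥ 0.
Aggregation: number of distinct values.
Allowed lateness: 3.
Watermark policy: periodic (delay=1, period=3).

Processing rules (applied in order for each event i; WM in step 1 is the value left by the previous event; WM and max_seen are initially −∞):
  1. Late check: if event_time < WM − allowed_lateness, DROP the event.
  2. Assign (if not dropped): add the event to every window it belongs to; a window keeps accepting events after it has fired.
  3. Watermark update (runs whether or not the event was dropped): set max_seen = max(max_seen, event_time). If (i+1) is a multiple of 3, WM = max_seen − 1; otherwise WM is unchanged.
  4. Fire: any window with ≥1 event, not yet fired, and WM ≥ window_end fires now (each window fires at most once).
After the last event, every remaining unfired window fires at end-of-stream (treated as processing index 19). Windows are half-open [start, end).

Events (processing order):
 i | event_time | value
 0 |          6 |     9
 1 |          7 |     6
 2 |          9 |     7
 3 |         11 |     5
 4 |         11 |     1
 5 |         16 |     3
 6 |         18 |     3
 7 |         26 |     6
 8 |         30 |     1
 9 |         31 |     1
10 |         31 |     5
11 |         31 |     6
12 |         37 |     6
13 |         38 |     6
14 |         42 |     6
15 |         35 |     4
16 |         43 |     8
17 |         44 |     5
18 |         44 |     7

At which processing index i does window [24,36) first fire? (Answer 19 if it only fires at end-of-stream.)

i=0 t=6 v=9: → [0,12); WM=−∞
i=1 t=7 v=6: → [0,12); WM=−∞
i=2 t=9 v=7: → [0,12); WM=8
i=3 t=11 v=5: → [0,12); WM=8
i=4 t=11 v=1: → [0,12); WM=8
i=5 t=16 v=3: → [12,24); WM=15; [0,12) fires=5
i=6 t=18 v=3: → [12,24); WM=15
i=7 t=26 v=6: → [24,36); WM=15
i=8 t=30 v=1: → [24,36); WM=29; [12,24) fires=1
i=9 t=31 v=1: → [24,36); WM=29
i=10 t=31 v=5: → [24,36); WM=29
i=11 t=31 v=6: → [24,36); WM=30
i=12 t=37 v=6: → [36,48); WM=30
i=13 t=38 v=6: → [36,48); WM=30
i=14 t=42 v=6: → [36,48); WM=41; [24,36) fires=3
i=15 t=35 v=4: DROP (t<41-3); WM=41
i=16 t=43 v=8: → [36,48); WM=41
i=17 t=44 v=5: → [36,48); WM=43
i=18 t=44 v=7: → [36,48); WM=43

14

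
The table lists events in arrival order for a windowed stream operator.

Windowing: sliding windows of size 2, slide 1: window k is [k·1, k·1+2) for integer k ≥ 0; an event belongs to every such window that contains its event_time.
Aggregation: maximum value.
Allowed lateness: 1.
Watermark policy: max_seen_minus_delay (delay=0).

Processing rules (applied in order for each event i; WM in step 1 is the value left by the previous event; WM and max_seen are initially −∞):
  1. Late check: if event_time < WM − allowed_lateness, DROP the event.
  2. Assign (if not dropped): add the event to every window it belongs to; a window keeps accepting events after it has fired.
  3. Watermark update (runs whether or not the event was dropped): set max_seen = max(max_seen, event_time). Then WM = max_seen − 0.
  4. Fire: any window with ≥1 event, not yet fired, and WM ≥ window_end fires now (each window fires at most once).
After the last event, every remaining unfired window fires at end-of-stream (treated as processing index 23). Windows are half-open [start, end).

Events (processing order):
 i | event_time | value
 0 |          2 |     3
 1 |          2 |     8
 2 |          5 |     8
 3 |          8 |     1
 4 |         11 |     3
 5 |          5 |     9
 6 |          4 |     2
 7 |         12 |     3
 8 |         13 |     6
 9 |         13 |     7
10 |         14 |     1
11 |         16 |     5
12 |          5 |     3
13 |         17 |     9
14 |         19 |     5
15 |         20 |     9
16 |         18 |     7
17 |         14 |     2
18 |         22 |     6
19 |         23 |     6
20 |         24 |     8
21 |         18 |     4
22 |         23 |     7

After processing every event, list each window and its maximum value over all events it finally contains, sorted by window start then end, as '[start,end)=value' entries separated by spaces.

i=0 t=2 v=3: → [2,4),[1,3); WM=2
i=1 t=2 v=8: → [2,4),[1,3); WM=2
i=2 t=5 v=8: → [5,7),[4,6); WM=5; [1,3) fires=8 [2,4) fires=8
i=3 t=8 v=1: → [8,10),[7,9); WM=8; [4,6) fires=8 [5,7) fires=8
i=4 t=11 v=3: → [11,13),[10,12); WM=11; [7,9) fires=1 [8,10) fires=1
i=5 t=5 v=9: DROP (t<11-1); WM=11
i=6 t=4 v=2: DROP (t<11-1); WM=11
i=7 t=12 v=3: → [12,14),[11,13); WM=12; [10,12) fires=3
i=8 t=13 v=6: → [13,15),[12,14); WM=13; [11,13) fires=3
i=9 t=13 v=7: → [13,15),[12,14); WM=13
i=10 t=14 v=1: → [14,16),[13,15); WM=14; [12,14) fires=7
i=11 t=16 v=5: → [16,18),[15,17); WM=16; [13,15) fires=7 [14,16) fires=1
i=12 t=5 v=3: DROP (t<16-1); WM=16
i=13 t=17 v=9: → [17,19),[16,18); WM=17; [15,17) fires=5
i=14 t=19 v=5: → [19,21),[18,20); WM=19; [16,18) fires=9 [17,19) fires=9
i=15 t=20 v=9: → [20,22),[19,21); WM=20; [18,20) fires=5
i=16 t=18 v=7: DROP (t<20-1); WM=20
i=17 t=14 v=2: DROP (t<20-1); WM=20
i=18 t=22 v=6: → [22,24),[21,23); WM=22; [19,21) fires=9 [20,22) fires=9
i=19 t=23 v=6: → [23,25),[22,24); WM=23; [21,23) fires=6
i=20 t=24 v=8: → [24,26),[23,25); WM=24; [22,24) fires=6
i=21 t=18 v=4: DROP (t<24-1); WM=24
i=22 t=23 v=7: → [23,25),[22,24); WM=24

[1,3)=8 [2,4)=8 [4,6)=8 [5,7)=8 [7,9)=1 [8,10)=1 [10,12)=3 [11,13)=3 [12,14)=7 [13,15)=7 [14,16)=1 [15,17)=5 [16,18)=9 [17,19)=9 [18,20)=5 [19,21)=9 [20,22)=9 [21,23)=6 [22,24)=7 [23,25)=8 [24,26)=8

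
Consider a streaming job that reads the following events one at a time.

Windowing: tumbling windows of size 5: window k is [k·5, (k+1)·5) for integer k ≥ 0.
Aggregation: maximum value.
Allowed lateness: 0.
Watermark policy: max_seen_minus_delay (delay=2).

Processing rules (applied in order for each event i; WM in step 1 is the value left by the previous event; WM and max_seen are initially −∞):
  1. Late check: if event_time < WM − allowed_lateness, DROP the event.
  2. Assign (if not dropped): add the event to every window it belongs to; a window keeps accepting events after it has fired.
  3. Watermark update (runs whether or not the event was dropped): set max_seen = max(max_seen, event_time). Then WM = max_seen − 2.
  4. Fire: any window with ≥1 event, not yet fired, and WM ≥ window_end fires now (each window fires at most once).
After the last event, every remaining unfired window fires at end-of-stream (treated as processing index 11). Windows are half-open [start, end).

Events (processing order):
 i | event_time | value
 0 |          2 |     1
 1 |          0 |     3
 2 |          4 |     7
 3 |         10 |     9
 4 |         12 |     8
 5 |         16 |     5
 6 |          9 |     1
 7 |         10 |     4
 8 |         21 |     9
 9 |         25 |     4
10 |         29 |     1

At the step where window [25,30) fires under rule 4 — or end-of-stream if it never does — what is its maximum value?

i=0 t=2 v=1: → [0,5); WM=0
i=1 t=0 v=3: → [0,5); WM=0
i=2 t=4 v=7: → [0,5); WM=2
i=3 t=10 v=9: → [10,15); WM=8; [0,5) fires=7
i=4 t=12 v=8: → [10,15); WM=10
i=5 t=16 v=5: → [15,20); WM=14
i=6 t=9 v=1: DROP (t<14-0); WM=14
i=7 t=10 v=4: DROP (t<14-0); WM=14
i=8 t=21 v=9: → [20,25); WM=19; [10,15) fires=9
i=9 t=25 v=4: → [25,30); WM=23; [15,20) fires=5
i=10 t=29 v=1: → [25,30); WM=27; [20,25) fires=9

4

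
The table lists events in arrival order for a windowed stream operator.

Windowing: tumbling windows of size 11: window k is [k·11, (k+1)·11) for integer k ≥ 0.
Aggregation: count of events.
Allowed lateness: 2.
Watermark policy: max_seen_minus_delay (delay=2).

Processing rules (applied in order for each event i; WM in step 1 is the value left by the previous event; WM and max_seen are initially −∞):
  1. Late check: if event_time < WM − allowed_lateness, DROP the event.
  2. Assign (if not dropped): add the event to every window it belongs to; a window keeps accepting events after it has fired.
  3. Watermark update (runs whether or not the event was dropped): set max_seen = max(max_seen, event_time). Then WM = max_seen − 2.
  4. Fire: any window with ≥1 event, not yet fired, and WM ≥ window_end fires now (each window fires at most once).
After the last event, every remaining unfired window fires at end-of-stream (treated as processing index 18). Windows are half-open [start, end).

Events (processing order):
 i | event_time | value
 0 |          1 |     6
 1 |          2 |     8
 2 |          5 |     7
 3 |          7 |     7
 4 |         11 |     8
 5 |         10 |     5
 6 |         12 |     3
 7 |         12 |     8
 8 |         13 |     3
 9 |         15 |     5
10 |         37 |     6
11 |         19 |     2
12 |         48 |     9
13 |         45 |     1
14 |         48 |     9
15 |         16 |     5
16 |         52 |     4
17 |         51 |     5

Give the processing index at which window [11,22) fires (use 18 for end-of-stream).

10

i=0 t=1 v=6: → [0,11); WM=-1
i=1 t=2 v=8: → [0,11); WM=0
i=2 t=5 v=7: → [0,11); WM=3
i=3 t=7 v=7: → [0,11); WM=5
i=4 t=11 v=8: → [11,22); WM=9
i=5 t=10 v=5: → [0,11); WM=9
i=6 t=12 v=3: → [11,22); WM=10
i=7 t=12 v=8: → [11,22); WM=10
i=8 t=13 v=3: → [11,22); WM=11; [0,11) fires=5
i=9 t=15 v=5: → [11,22); WM=13
i=10 t=37 v=6: → [33,44); WM=35; [11,22) fires=5
i=11 t=19 v=2: DROP (t<35-2); WM=35
i=12 t=48 v=9: → [44,55); WM=46; [33,44) fires=1
i=13 t=45 v=1: → [44,55); WM=46
i=14 t=48 v=9: → [44,55); WM=46
i=15 t=16 v=5: DROP (t<46-2); WM=46
i=16 t=52 v=4: → [44,55); WM=50
i=17 t=51 v=5: → [44,55); WM=50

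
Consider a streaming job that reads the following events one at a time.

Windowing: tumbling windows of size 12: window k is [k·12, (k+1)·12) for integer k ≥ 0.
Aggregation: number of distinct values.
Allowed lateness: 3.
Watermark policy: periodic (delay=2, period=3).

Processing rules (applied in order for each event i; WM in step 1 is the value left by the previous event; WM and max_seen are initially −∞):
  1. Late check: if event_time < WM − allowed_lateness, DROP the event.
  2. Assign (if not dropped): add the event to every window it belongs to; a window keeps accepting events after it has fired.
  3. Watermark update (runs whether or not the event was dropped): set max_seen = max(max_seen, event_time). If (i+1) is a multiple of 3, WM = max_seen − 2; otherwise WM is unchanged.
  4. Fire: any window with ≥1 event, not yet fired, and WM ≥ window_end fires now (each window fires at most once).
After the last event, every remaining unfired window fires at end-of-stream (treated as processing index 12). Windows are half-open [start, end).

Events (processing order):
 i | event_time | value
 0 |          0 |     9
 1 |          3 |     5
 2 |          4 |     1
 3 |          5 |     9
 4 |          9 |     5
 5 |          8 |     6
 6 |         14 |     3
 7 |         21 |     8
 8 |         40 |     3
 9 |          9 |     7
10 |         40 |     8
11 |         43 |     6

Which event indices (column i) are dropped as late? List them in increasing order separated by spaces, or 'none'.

9

i=0 t=0 v=9: → [0,12); WM=−∞
i=1 t=3 v=5: → [0,12); WM=−∞
i=2 t=4 v=1: → [0,12); WM=2
i=3 t=5 v=9: → [0,12); WM=2
i=4 t=9 v=5: → [0,12); WM=2
i=5 t=8 v=6: → [0,12); WM=7
i=6 t=14 v=3: → [12,24); WM=7
i=7 t=21 v=8: → [12,24); WM=7
i=8 t=40 v=3: → [36,48); WM=38; [0,12) fires=4 [12,24) fires=2
i=9 t=9 v=7: DROP (t<38-3); WM=38
i=10 t=40 v=8: → [36,48); WM=38
i=11 t=43 v=6: → [36,48); WM=41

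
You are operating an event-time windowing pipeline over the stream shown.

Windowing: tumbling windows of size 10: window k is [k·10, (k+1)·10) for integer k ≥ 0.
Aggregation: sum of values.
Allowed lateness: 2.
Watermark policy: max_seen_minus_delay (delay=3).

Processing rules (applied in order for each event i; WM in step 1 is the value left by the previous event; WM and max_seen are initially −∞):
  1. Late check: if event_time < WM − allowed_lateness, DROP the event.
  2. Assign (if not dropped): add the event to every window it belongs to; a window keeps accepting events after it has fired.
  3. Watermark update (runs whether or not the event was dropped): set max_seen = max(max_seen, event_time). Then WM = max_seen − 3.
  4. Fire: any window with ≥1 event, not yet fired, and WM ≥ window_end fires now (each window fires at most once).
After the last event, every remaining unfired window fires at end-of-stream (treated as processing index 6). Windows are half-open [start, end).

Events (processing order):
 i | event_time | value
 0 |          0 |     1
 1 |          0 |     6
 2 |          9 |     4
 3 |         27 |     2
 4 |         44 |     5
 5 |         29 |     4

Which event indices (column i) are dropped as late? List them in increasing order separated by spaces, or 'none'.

i=0 t=0 v=1: → [0,10); WM=-3
i=1 t=0 v=6: → [0,10); WM=-3
i=2 t=9 v=4: → [0,10); WM=6
i=3 t=27 v=2: → [20,30); WM=24; [0,10) fires=11
i=4 t=44 v=5: → [40,50); WM=41; [20,30) fires=2
i=5 t=29 v=4: DROP (t<41-2); WM=41

5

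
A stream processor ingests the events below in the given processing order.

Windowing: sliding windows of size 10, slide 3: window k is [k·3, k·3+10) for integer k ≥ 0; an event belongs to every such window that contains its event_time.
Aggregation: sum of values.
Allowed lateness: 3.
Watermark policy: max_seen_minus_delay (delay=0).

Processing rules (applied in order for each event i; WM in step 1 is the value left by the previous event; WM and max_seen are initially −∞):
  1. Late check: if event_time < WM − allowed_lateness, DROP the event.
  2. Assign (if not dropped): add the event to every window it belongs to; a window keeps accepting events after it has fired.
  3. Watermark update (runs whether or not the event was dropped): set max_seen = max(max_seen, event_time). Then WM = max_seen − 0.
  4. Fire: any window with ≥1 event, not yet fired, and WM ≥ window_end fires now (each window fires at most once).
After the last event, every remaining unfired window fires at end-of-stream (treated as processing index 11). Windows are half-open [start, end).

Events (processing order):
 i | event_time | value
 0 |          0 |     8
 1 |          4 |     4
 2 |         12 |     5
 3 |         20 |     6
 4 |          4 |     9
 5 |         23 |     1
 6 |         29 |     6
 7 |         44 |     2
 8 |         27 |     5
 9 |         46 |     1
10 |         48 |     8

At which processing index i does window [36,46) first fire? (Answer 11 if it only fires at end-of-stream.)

9

i=0 t=0 v=8: → [0,10); WM=0
i=1 t=4 v=4: → [3,13),[0,10); WM=4
i=2 t=12 v=5: → [12,22),[9,19),[6,16),[3,13); WM=12; [0,10) fires=12
i=3 t=20 v=6: → [18,28),[15,25),[12,22); WM=20; [3,13) fires=9 [6,16) fires=5 [9,19) fires=5
i=4 t=4 v=9: DROP (t<20-3); WM=20
i=5 t=23 v=1: → [21,31),[18,28),[15,25); WM=23; [12,22) fires=11
i=6 t=29 v=6: → [27,37),[24,34),[21,31); WM=29; [15,25) fires=7 [18,28) fires=7
i=7 t=44 v=2: → [42,52),[39,49),[36,46); WM=44; [21,31) fires=7 [24,34) fires=6 [27,37) fires=6
i=8 t=27 v=5: DROP (t<44-3); WM=44
i=9 t=46 v=1: → [45,55),[42,52),[39,49); WM=46; [36,46) fires=2
i=10 t=48 v=8: → [48,58),[45,55),[42,52),[39,49); WM=48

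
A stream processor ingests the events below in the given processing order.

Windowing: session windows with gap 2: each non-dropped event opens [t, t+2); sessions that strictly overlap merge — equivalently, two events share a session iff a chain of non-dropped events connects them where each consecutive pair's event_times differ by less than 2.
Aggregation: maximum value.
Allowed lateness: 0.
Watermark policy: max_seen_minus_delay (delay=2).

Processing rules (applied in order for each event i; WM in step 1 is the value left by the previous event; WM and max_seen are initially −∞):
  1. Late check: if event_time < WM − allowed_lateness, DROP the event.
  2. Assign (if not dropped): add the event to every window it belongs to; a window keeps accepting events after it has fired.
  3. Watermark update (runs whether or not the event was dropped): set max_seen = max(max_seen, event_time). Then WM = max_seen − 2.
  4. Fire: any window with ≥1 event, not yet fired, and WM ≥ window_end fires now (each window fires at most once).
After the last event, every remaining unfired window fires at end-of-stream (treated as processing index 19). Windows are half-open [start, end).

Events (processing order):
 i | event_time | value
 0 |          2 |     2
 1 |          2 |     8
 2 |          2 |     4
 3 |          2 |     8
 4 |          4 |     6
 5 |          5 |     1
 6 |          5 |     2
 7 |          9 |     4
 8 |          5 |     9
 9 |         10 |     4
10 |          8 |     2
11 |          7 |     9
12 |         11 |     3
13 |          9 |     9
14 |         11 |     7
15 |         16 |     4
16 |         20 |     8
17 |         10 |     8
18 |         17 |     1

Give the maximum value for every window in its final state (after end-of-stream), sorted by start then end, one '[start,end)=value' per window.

i=0 t=2 v=2: → [2,4); WM=0
i=1 t=2 v=8: → [2,4); WM=0
i=2 t=2 v=4: → [2,4); WM=0
i=3 t=2 v=8: → [2,4); WM=0
i=4 t=4 v=6: → [4,6); WM=2
i=5 t=5 v=1: → [4,7); WM=3
i=6 t=5 v=2: → [4,7); WM=3
i=7 t=9 v=4: → [9,11); WM=7
i=8 t=5 v=9: DROP (t<7-0); WM=7
i=9 t=10 v=4: → [9,12); WM=8
i=10 t=8 v=2: → [8,12); WM=8
i=11 t=7 v=9: DROP (t<8-0); WM=8
i=12 t=11 v=3: → [8,13); WM=9
i=13 t=9 v=9: → [8,13); WM=9
i=14 t=11 v=7: → [8,13); WM=9
i=15 t=16 v=4: → [16,18); WM=14
i=16 t=20 v=8: → [20,22); WM=18
i=17 t=10 v=8: DROP (t<18-0); WM=18
i=18 t=17 v=1: DROP (t<18-0); WM=18

[2,4)=8 [4,7)=6 [8,13)=9 [16,18)=4 [20,22)=8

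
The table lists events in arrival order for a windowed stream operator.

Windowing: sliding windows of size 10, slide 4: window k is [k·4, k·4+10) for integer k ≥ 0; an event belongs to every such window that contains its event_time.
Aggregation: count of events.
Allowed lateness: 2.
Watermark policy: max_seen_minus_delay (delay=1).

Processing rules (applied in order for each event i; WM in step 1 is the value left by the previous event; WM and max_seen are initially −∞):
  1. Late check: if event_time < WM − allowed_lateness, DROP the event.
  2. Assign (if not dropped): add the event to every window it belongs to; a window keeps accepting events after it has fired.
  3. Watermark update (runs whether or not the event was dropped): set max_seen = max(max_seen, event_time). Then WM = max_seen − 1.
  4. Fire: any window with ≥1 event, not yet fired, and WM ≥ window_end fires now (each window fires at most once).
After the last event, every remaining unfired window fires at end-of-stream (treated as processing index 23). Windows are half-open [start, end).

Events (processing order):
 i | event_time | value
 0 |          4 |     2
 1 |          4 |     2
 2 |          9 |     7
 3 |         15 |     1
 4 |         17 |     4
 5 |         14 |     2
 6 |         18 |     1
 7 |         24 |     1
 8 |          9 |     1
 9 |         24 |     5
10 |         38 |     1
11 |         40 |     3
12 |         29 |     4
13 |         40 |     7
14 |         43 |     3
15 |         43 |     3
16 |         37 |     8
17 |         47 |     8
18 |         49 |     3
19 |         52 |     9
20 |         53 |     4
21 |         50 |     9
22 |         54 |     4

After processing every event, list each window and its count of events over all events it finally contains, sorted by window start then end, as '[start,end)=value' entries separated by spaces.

i=0 t=4 v=2: → [4,14),[0,10); WM=3
i=1 t=4 v=2: → [4,14),[0,10); WM=3
i=2 t=9 v=7: → [8,18),[4,14),[0,10); WM=8
i=3 t=15 v=1: → [12,22),[8,18); WM=14; [0,10) fires=3 [4,14) fires=3
i=4 t=17 v=4: → [16,26),[12,22),[8,18); WM=16
i=5 t=14 v=2: → [12,22),[8,18); WM=16
i=6 t=18 v=1: → [16,26),[12,22); WM=17
i=7 t=24 v=1: → [24,34),[20,30),[16,26); WM=23; [8,18) fires=4 [12,22) fires=4
i=8 t=9 v=1: DROP (t<23-2); WM=23
i=9 t=24 v=5: → [24,34),[20,30),[16,26); WM=23
i=10 t=38 v=1: → [36,46),[32,42); WM=37; [16,26) fires=4 [20,30) fires=2 [24,34) fires=2
i=11 t=40 v=3: → [40,50),[36,46),[32,42); WM=39
i=12 t=29 v=4: DROP (t<39-2); WM=39
i=13 t=40 v=7: → [40,50),[36,46),[32,42); WM=39
i=14 t=43 v=3: → [40,50),[36,46); WM=42; [32,42) fires=3
i=15 t=43 v=3: → [40,50),[36,46); WM=42
i=16 t=37 v=8: DROP (t<42-2); WM=42
i=17 t=47 v=8: → [44,54),[40,50); WM=46; [36,46) fires=5
i=18 t=49 v=3: → [48,58),[44,54),[40,50); WM=48
i=19 t=52 v=9: → [52,62),[48,58),[44,54); WM=51; [40,50) fires=6
i=20 t=53 v=4: → [52,62),[48,58),[44,54); WM=52
i=21 t=50 v=9: → [48,58),[44,54); WM=52
i=22 t=54 v=4: → [52,62),[48,58); WM=53

[0,10)=3 [4,14)=3 [8,18)=4 [12,22)=4 [16,26)=4 [20,30)=2 [24,34)=2 [32,42)=3 [36,46)=5 [40,50)=6 [44,54)=5 [48,58)=5 [52,62)=3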